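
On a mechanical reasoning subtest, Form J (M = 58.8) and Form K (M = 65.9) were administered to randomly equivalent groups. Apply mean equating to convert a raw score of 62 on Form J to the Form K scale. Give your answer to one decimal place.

Mean equating: y = x + (M_Y − M_X) = 62 + (65.9 − 58.8) = 69.1

69.1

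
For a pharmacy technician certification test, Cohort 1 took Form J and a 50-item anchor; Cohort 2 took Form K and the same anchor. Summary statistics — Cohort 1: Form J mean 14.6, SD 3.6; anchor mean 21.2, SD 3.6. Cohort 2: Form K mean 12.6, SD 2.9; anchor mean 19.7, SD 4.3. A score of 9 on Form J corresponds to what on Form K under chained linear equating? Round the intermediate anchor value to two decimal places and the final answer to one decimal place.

Form J → anchor (Cohort 1): v = (3.6/3.6)(9 − 14.6) + 21.2 = 15.60
anchor → Form K (Cohort 2): y = (2.9/4.3)(15.60 − 19.7) + 12.6 = 9.8

9.8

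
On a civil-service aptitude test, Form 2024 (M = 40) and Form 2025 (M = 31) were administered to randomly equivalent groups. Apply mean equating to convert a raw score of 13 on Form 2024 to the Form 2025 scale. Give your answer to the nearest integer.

Mean equating: y = x + (M_Y − M_X) = 13 + (31 − 40) = 4

4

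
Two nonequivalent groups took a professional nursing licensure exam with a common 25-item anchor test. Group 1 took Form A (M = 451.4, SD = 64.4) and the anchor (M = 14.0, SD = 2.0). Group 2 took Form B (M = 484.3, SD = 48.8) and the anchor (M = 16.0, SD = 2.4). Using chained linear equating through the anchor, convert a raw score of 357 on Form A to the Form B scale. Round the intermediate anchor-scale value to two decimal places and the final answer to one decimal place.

Form A → anchor (Group 1): v = (2.0/64.4)(357 − 451.4) + 14.0 = 11.07
anchor → Form B (Group 2): y = (48.8/2.4)(11.07 − 16.0) + 484.3 = 384.1

384.1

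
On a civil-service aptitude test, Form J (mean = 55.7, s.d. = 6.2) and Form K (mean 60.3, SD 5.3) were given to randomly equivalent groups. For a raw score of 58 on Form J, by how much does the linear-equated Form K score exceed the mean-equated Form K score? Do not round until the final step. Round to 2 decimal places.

-0.33

Mean-equated: 58 + (60.3 − 55.7) = 62.60
Linear-equated: (5.3/6.2)(58 − 55.7) + 60.3 = 62.266
Difference = 62.266 − 62.60 = -0.33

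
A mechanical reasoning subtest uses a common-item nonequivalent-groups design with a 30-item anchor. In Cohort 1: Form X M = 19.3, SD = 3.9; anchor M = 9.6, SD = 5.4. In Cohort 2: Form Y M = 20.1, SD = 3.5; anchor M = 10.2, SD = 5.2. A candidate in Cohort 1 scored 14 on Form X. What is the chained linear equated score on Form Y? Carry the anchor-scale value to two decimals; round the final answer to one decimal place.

14.8

Form X → anchor (Cohort 1): v = (5.4/3.9)(14 − 19.3) + 9.6 = 2.26
anchor → Form Y (Cohort 2): y = (3.5/5.2)(2.26 − 10.2) + 20.1 = 14.8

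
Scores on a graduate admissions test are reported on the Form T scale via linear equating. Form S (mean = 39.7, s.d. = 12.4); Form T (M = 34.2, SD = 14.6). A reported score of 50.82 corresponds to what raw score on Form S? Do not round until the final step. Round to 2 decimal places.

Invert y = (SD_Y/SD_X)(x − M_X) + M_Y:
x = (SD_X/SD_Y)(y − M_Y) + M_X = (12.4/14.6)(50.82 − 34.2) + 39.7
x = 0.849315 × 16.620 + 39.7 = 53.82

53.82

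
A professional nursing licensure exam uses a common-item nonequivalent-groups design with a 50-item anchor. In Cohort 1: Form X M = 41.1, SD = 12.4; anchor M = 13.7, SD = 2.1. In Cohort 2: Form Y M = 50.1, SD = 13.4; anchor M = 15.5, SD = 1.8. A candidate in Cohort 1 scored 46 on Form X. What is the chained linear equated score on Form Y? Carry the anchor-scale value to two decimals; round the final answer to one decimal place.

42.9

Form X → anchor (Cohort 1): v = (2.1/12.4)(46 − 41.1) + 13.7 = 14.53
anchor → Form Y (Cohort 2): y = (13.4/1.8)(14.53 − 15.5) + 50.1 = 42.9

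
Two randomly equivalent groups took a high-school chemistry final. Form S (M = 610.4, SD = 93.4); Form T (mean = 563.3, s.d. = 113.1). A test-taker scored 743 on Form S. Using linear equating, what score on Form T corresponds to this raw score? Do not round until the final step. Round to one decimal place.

Linear equating: y = (SD_Y/SD_X)(x − M_X) + M_Y
y = (113.1/93.4)(743 − 610.4) + 563.3
y = 1.210921 × 132.6 + 563.3 = 160.5681 + 563.3 = 723.9

723.9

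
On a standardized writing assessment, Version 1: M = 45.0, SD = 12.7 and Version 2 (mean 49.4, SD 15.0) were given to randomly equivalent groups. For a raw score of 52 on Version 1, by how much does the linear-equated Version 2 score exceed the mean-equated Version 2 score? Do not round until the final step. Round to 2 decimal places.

1.27

Mean-equated: 52 + (49.4 − 45.0) = 56.40
Linear-equated: (15.0/12.7)(52 − 45.0) + 49.4 = 57.668
Difference = 57.668 − 56.40 = 1.27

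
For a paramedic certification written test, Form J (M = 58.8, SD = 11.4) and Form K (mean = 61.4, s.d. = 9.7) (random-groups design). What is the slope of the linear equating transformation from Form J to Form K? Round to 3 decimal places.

0.851

A = SD_Y / SD_X = 9.7 / 11.4 = 0.851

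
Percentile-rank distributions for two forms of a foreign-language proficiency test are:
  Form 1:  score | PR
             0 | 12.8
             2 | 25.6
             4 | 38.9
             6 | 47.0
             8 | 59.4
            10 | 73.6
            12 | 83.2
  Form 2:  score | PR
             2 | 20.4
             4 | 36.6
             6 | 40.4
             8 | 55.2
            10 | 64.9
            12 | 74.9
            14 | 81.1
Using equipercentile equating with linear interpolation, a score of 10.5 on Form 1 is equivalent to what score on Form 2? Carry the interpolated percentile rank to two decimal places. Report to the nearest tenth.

PR of 10.5 on Form 1: 73.6 + (10.5 − 10)/(12 − 10) × (83.2 − 73.6) = 76.00
On Form 2, PR 76.00 falls between score 12 (PR 74.9) and 14 (PR 81.1).
Interpolate: 12 + (76.00 − 74.9)/(81.1 − 74.9) × (14 − 12) = 12.4

12.4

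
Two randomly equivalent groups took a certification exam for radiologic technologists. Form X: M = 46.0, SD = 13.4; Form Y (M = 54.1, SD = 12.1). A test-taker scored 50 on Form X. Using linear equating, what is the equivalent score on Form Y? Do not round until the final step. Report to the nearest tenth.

Linear equating: y = (SD_Y/SD_X)(x − M_X) + M_Y
y = (12.1/13.4)(50 − 46.0) + 54.1
y = 0.902985 × 4.0 + 54.1 = 3.6119 + 54.1 = 57.7

57.7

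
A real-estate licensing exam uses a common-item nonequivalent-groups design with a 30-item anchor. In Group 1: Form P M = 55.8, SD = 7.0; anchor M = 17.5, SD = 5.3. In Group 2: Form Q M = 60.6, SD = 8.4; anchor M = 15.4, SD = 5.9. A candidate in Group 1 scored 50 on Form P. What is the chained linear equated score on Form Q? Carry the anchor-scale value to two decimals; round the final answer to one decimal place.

Form P → anchor (Group 1): v = (5.3/7.0)(50 − 55.8) + 17.5 = 13.11
anchor → Form Q (Group 2): y = (8.4/5.9)(13.11 − 15.4) + 60.6 = 57.3

57.3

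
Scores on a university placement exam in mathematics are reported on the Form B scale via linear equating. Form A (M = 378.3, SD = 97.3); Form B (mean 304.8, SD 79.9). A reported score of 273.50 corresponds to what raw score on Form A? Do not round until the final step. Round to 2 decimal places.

Invert y = (SD_Y/SD_X)(x − M_X) + M_Y:
x = (SD_X/SD_Y)(y − M_Y) + M_X = (97.3/79.9)(273.50 − 304.8) + 378.3
x = 1.217772 × -31.300 + 378.3 = 340.18

340.18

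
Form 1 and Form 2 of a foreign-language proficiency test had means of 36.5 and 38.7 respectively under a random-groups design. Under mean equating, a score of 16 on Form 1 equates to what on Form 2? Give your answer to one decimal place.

18.2

Mean equating: y = x + (M_Y − M_X) = 16 + (38.7 − 36.5) = 18.2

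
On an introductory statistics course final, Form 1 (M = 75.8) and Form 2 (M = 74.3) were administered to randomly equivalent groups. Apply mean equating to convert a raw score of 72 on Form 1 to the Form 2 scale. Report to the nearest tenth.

70.5

Mean equating: y = x + (M_Y − M_X) = 72 + (74.3 − 75.8) = 70.5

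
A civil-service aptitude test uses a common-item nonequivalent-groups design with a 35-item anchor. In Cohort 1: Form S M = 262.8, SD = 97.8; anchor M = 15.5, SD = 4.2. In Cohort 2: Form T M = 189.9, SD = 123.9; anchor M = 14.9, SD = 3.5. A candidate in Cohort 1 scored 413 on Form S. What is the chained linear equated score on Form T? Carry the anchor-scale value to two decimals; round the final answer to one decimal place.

439.5

Form S → anchor (Cohort 1): v = (4.2/97.8)(413 − 262.8) + 15.5 = 21.95
anchor → Form T (Cohort 2): y = (123.9/3.5)(21.95 − 14.9) + 189.9 = 439.5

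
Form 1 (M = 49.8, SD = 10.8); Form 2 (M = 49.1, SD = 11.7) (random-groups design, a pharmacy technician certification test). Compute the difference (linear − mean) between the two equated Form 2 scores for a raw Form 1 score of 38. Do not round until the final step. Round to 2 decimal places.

-0.98

Mean-equated: 38 + (49.1 − 49.8) = 37.30
Linear-equated: (11.7/10.8)(38 − 49.8) + 49.1 = 36.317
Difference = 36.317 − 37.30 = -0.98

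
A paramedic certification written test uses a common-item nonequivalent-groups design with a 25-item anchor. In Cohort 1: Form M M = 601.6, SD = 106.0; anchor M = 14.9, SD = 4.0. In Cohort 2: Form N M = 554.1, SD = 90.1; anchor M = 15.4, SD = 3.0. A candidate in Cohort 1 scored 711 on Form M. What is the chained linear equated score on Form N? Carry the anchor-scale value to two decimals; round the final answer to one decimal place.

663.1

Form M → anchor (Cohort 1): v = (4.0/106.0)(711 − 601.6) + 14.9 = 19.03
anchor → Form N (Cohort 2): y = (90.1/3.0)(19.03 − 15.4) + 554.1 = 663.1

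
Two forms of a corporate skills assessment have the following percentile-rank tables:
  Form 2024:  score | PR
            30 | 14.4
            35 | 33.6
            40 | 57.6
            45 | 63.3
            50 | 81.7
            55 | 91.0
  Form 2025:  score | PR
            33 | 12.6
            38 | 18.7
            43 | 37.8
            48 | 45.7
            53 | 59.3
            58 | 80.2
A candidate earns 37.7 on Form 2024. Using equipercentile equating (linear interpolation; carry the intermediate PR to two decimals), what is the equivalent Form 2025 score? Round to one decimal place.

48.3

PR of 37.7 on Form 2024: 33.6 + (37.7 − 35)/(40 − 35) × (57.6 − 33.6) = 46.56
On Form 2025, PR 46.56 falls between score 48 (PR 45.7) and 53 (PR 59.3).
Interpolate: 48 + (46.56 − 45.7)/(59.3 − 45.7) × (53 − 48) = 48.3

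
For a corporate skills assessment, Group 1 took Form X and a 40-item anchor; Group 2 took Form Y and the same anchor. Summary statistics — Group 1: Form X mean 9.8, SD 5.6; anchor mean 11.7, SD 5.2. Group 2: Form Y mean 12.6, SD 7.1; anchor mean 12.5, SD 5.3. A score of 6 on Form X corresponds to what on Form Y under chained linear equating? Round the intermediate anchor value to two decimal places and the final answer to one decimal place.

6.8

Form X → anchor (Group 1): v = (5.2/5.6)(6 − 9.8) + 11.7 = 8.17
anchor → Form Y (Group 2): y = (7.1/5.3)(8.17 − 12.5) + 12.6 = 6.8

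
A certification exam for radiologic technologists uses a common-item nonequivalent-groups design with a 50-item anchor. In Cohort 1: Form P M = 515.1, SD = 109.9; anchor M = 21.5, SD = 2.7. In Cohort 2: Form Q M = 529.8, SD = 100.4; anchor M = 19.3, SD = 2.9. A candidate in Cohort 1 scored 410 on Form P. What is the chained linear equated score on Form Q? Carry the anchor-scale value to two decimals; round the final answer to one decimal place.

516.6

Form P → anchor (Cohort 1): v = (2.7/109.9)(410 − 515.1) + 21.5 = 18.92
anchor → Form Q (Cohort 2): y = (100.4/2.9)(18.92 − 19.3) + 529.8 = 516.6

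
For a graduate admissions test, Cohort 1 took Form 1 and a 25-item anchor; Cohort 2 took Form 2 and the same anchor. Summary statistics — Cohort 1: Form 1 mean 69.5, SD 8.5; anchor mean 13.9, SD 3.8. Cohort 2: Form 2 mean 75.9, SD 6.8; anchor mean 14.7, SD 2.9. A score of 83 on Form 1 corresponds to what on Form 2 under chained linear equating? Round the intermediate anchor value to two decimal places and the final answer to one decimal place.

88.2

Form 1 → anchor (Cohort 1): v = (3.8/8.5)(83 − 69.5) + 13.9 = 19.94
anchor → Form 2 (Cohort 2): y = (6.8/2.9)(19.94 − 14.7) + 75.9 = 88.2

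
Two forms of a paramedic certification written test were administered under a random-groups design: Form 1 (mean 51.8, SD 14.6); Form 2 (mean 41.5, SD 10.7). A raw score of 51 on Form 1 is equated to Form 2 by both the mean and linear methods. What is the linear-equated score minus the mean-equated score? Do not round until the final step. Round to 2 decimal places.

Mean-equated: 51 + (41.5 − 51.8) = 40.70
Linear-equated: (10.7/14.6)(51 − 51.8) + 41.5 = 40.914
Difference = 40.914 − 40.70 = 0.21

0.21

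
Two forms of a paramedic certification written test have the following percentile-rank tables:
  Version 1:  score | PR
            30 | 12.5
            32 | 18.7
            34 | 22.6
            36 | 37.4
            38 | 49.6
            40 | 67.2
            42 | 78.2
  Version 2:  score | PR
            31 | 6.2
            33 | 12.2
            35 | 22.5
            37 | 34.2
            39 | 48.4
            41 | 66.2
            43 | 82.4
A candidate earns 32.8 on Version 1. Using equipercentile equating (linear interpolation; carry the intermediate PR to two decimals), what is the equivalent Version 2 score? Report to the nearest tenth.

34.6

PR of 32.8 on Version 1: 18.7 + (32.8 − 32)/(34 − 32) × (22.6 − 18.7) = 20.26
On Version 2, PR 20.26 falls between score 33 (PR 12.2) and 35 (PR 22.5).
Interpolate: 33 + (20.26 − 12.2)/(22.5 − 12.2) × (35 − 33) = 34.6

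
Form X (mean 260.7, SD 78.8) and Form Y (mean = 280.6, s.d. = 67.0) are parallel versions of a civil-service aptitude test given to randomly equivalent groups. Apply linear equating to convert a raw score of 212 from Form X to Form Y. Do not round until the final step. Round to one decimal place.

239.2

Linear equating: y = (SD_Y/SD_X)(x − M_X) + M_Y
y = (67.0/78.8)(212 − 260.7) + 280.6
y = 0.850254 × -48.7 + 280.6 = -41.4074 + 280.6 = 239.2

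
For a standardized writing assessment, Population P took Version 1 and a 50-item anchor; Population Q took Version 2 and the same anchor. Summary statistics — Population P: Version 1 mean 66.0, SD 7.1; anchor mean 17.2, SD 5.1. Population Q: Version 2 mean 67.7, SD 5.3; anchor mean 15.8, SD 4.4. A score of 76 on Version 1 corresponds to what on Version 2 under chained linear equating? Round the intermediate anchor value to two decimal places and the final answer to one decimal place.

Version 1 → anchor (Population P): v = (5.1/7.1)(76 − 66.0) + 17.2 = 24.38
anchor → Version 2 (Population Q): y = (5.3/4.4)(24.38 − 15.8) + 67.7 = 78.0

78.0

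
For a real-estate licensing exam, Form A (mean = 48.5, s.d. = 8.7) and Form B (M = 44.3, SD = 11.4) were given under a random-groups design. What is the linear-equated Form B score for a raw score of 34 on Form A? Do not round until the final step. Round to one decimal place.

25.3

Linear equating: y = (SD_Y/SD_X)(x − M_X) + M_Y
y = (11.4/8.7)(34 − 48.5) + 44.3
y = 1.310345 × -14.5 + 44.3 = -19.0000 + 44.3 = 25.3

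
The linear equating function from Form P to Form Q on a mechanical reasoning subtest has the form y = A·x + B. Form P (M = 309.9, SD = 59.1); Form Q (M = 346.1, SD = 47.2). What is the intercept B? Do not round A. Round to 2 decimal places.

98.60

A = SD_Y / SD_X = 47.2 / 59.1 = 0.798646
B = M_Y − A·M_X = 346.1 − 0.798646 × 309.9 = 98.60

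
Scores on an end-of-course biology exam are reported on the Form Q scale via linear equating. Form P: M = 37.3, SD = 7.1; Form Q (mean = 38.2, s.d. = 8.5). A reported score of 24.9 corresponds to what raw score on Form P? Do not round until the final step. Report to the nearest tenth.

26.2

Invert y = (SD_Y/SD_X)(x − M_X) + M_Y:
x = (SD_X/SD_Y)(y − M_Y) + M_X = (7.1/8.5)(24.9 − 38.2) + 37.3
x = 0.835294 × -13.300 + 37.3 = 26.2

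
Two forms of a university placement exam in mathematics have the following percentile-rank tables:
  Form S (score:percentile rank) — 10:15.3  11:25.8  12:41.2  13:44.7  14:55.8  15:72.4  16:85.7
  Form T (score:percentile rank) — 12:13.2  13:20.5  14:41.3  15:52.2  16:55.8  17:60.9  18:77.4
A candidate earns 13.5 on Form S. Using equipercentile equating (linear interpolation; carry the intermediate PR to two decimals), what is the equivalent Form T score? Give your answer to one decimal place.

PR of 13.5 on Form S: 44.7 + (13.5 − 13)/(14 − 13) × (55.8 − 44.7) = 50.25
On Form T, PR 50.25 falls between score 14 (PR 41.3) and 15 (PR 52.2).
Interpolate: 14 + (50.25 − 41.3)/(52.2 − 41.3) × (15 − 14) = 14.8

14.8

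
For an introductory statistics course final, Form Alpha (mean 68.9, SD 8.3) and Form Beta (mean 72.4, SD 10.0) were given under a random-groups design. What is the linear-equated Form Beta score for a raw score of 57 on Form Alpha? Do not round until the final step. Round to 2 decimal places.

58.06

Linear equating: y = (SD_Y/SD_X)(x − M_X) + M_Y
y = (10.0/8.3)(57 − 68.9) + 72.4
y = 1.204819 × -11.9 + 72.4 = -14.3373 + 72.4 = 58.06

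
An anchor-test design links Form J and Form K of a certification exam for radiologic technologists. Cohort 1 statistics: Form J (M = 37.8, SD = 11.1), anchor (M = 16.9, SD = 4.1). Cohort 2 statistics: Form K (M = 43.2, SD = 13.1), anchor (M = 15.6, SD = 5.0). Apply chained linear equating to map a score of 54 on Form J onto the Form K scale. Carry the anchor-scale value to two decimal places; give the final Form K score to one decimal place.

62.3

Form J → anchor (Cohort 1): v = (4.1/11.1)(54 − 37.8) + 16.9 = 22.88
anchor → Form K (Cohort 2): y = (13.1/5.0)(22.88 − 15.6) + 43.2 = 62.3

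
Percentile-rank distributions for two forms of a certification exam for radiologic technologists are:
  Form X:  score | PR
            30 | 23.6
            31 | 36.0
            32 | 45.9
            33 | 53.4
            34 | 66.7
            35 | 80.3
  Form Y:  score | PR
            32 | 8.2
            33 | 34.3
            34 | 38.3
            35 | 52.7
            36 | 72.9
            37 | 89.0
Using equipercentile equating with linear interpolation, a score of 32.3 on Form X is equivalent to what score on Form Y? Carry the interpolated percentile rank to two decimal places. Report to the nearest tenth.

PR of 32.3 on Form X: 45.9 + (32.3 − 32)/(33 − 32) × (53.4 − 45.9) = 48.15
On Form Y, PR 48.15 falls between score 34 (PR 38.3) and 35 (PR 52.7).
Interpolate: 34 + (48.15 − 38.3)/(52.7 − 38.3) × (35 − 34) = 34.7

34.7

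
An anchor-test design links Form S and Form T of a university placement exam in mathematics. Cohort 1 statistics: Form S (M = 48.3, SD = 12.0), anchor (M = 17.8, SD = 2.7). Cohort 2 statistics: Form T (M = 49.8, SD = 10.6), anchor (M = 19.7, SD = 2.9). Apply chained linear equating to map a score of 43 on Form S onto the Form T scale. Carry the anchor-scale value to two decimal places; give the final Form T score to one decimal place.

Form S → anchor (Cohort 1): v = (2.7/12.0)(43 − 48.3) + 17.8 = 16.61
anchor → Form T (Cohort 2): y = (10.6/2.9)(16.61 − 19.7) + 49.8 = 38.5

38.5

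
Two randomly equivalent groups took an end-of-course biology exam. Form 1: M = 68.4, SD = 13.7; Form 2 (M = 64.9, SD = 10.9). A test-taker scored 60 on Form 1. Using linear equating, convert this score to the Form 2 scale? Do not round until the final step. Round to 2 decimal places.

Linear equating: y = (SD_Y/SD_X)(x − M_X) + M_Y
y = (10.9/13.7)(60 − 68.4) + 64.9
y = 0.795620 × -8.4 + 64.9 = -6.6832 + 64.9 = 58.22

58.22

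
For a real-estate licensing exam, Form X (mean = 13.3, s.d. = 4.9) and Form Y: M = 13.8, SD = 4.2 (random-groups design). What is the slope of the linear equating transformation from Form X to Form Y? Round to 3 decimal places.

A = SD_Y / SD_X = 4.2 / 4.9 = 0.857

0.857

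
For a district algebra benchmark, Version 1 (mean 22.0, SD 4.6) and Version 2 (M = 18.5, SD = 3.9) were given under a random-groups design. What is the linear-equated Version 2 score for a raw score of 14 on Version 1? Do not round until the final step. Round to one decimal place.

Linear equating: y = (SD_Y/SD_X)(x − M_X) + M_Y
y = (3.9/4.6)(14 − 22.0) + 18.5
y = 0.847826 × -8.0 + 18.5 = -6.7826 + 18.5 = 11.7

11.7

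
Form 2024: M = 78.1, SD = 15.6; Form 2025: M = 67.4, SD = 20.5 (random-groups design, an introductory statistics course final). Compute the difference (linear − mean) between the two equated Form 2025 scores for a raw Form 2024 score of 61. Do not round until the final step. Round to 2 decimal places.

Mean-equated: 61 + (67.4 − 78.1) = 50.30
Linear-equated: (20.5/15.6)(61 − 78.1) + 67.4 = 44.929
Difference = 44.929 − 50.30 = -5.37

-5.37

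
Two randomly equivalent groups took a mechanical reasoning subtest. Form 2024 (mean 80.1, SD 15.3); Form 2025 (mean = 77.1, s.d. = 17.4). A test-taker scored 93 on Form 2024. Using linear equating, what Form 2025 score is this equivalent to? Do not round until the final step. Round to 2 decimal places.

Linear equating: y = (SD_Y/SD_X)(x − M_X) + M_Y
y = (17.4/15.3)(93 − 80.1) + 77.1
y = 1.137255 × 12.9 + 77.1 = 14.6706 + 77.1 = 91.77

91.77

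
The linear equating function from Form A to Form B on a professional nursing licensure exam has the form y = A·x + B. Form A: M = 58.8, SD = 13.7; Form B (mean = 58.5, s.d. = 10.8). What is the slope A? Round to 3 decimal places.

0.788

A = SD_Y / SD_X = 10.8 / 13.7 = 0.788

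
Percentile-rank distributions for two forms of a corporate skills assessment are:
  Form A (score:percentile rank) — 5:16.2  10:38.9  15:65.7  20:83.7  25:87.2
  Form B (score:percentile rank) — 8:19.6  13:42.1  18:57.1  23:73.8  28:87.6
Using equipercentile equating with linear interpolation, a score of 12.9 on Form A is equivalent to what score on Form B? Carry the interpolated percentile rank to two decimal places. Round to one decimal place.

17.1

PR of 12.9 on Form A: 38.9 + (12.9 − 10)/(15 − 10) × (65.7 − 38.9) = 54.44
On Form B, PR 54.44 falls between score 13 (PR 42.1) and 18 (PR 57.1).
Interpolate: 13 + (54.44 − 42.1)/(57.1 − 42.1) × (18 − 13) = 17.1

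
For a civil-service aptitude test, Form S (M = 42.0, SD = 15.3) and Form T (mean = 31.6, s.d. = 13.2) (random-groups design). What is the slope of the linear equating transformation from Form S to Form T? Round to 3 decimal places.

A = SD_Y / SD_X = 13.2 / 15.3 = 0.863

0.863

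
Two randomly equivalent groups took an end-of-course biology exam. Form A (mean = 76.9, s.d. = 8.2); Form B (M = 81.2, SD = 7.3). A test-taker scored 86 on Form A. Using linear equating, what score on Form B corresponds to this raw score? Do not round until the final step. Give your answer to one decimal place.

Linear equating: y = (SD_Y/SD_X)(x − M_X) + M_Y
y = (7.3/8.2)(86 − 76.9) + 81.2
y = 0.890244 × 9.1 + 81.2 = 8.1012 + 81.2 = 89.3

89.3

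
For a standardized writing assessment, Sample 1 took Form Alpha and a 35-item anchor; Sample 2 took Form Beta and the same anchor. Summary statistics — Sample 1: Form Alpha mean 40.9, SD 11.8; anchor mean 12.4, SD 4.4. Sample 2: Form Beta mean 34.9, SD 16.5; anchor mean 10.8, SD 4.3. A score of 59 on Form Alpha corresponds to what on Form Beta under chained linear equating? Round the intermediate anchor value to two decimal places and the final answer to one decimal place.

Form Alpha → anchor (Sample 1): v = (4.4/11.8)(59 − 40.9) + 12.4 = 19.15
anchor → Form Beta (Sample 2): y = (16.5/4.3)(19.15 − 10.8) + 34.9 = 66.9

66.9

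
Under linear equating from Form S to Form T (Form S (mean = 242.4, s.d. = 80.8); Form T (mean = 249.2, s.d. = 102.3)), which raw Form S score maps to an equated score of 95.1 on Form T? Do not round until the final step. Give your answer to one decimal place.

Invert y = (SD_Y/SD_X)(x − M_X) + M_Y:
x = (SD_X/SD_Y)(y − M_Y) + M_X = (80.8/102.3)(95.1 − 249.2) + 242.4
x = 0.789834 × -154.100 + 242.4 = 120.7

120.7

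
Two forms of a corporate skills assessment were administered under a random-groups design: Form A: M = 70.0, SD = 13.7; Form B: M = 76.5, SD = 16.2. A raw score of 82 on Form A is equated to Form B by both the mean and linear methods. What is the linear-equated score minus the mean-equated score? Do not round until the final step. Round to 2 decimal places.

Mean-equated: 82 + (76.5 − 70.0) = 88.50
Linear-equated: (16.2/13.7)(82 − 70.0) + 76.5 = 90.690
Difference = 90.690 − 88.50 = 2.19

2.19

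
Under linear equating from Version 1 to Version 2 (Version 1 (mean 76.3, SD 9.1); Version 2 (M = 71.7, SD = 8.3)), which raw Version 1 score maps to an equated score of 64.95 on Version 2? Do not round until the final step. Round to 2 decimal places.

68.90

Invert y = (SD_Y/SD_X)(x − M_X) + M_Y:
x = (SD_X/SD_Y)(y − M_Y) + M_X = (9.1/8.3)(64.95 − 71.7) + 76.3
x = 1.096386 × -6.750 + 76.3 = 68.90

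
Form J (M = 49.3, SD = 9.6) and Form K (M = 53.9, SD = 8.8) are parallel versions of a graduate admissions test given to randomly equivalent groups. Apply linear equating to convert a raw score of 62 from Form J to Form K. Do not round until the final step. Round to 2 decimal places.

65.54

Linear equating: y = (SD_Y/SD_X)(x − M_X) + M_Y
y = (8.8/9.6)(62 − 49.3) + 53.9
y = 0.916667 × 12.7 + 53.9 = 11.6417 + 53.9 = 65.54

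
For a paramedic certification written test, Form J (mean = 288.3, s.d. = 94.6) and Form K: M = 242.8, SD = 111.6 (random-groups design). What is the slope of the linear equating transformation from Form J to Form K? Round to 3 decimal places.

A = SD_Y / SD_X = 111.6 / 94.6 = 1.180

1.180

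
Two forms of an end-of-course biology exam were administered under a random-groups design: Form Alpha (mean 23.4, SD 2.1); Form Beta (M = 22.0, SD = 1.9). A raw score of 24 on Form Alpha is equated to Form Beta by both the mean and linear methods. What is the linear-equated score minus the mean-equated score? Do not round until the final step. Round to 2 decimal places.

-0.06

Mean-equated: 24 + (22.0 − 23.4) = 22.60
Linear-equated: (1.9/2.1)(24 − 23.4) + 22.0 = 22.543
Difference = 22.543 − 22.60 = -0.06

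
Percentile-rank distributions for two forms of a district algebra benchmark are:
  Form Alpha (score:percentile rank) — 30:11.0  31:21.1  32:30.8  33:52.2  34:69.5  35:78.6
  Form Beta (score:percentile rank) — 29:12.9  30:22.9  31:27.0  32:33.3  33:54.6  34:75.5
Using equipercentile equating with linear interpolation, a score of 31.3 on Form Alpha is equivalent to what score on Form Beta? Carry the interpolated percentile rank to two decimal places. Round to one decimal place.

30.3

PR of 31.3 on Form Alpha: 21.1 + (31.3 − 31)/(32 − 31) × (30.8 − 21.1) = 24.01
On Form Beta, PR 24.01 falls between score 30 (PR 22.9) and 31 (PR 27.0).
Interpolate: 30 + (24.01 − 22.9)/(27.0 − 22.9) × (31 − 30) = 30.3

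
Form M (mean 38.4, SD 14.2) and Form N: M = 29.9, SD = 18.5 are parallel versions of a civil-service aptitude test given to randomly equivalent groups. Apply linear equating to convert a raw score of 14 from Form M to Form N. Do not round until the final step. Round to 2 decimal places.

-1.89

Linear equating: y = (SD_Y/SD_X)(x − M_X) + M_Y
y = (18.5/14.2)(14 − 38.4) + 29.9
y = 1.302817 × -24.4 + 29.9 = -31.7887 + 29.9 = -1.89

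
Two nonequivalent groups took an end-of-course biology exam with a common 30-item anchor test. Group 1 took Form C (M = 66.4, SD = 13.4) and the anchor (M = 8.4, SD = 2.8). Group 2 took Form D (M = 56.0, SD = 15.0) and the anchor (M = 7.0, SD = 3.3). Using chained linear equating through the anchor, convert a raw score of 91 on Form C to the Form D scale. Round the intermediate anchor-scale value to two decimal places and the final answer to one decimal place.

85.7

Form C → anchor (Group 1): v = (2.8/13.4)(91 − 66.4) + 8.4 = 13.54
anchor → Form D (Group 2): y = (15.0/3.3)(13.54 − 7.0) + 56.0 = 85.7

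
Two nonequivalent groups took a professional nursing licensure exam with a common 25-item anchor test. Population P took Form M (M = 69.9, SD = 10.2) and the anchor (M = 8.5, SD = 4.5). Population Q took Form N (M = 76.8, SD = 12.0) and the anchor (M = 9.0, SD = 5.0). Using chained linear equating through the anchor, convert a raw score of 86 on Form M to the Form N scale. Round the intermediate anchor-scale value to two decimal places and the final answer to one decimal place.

92.6

Form M → anchor (Population P): v = (4.5/10.2)(86 − 69.9) + 8.5 = 15.60
anchor → Form N (Population Q): y = (12.0/5.0)(15.60 − 9.0) + 76.8 = 92.6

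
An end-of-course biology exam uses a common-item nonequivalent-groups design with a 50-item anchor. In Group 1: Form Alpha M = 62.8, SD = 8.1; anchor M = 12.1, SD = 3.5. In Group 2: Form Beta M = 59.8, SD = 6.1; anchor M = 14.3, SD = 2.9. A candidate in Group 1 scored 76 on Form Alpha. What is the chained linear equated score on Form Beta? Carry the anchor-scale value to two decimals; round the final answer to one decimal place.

67.2

Form Alpha → anchor (Group 1): v = (3.5/8.1)(76 − 62.8) + 12.1 = 17.80
anchor → Form Beta (Group 2): y = (6.1/2.9)(17.80 − 14.3) + 59.8 = 67.2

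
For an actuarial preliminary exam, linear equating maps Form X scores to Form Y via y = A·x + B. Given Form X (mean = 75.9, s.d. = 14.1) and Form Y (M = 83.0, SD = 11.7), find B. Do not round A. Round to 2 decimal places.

20.02

A = SD_Y / SD_X = 11.7 / 14.1 = 0.829787
B = M_Y − A·M_X = 83.0 − 0.829787 × 75.9 = 20.02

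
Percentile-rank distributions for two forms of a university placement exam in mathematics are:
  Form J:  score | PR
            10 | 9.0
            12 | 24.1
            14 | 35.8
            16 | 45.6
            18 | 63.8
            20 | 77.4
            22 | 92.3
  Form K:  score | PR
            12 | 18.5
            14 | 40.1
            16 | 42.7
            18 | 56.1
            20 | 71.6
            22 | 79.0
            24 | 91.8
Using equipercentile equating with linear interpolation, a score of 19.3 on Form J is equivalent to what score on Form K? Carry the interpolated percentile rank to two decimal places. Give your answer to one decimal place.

PR of 19.3 on Form J: 63.8 + (19.3 − 18)/(20 − 18) × (77.4 − 63.8) = 72.64
On Form K, PR 72.64 falls between score 20 (PR 71.6) and 22 (PR 79.0).
Interpolate: 20 + (72.64 − 71.6)/(79.0 − 71.6) × (22 − 20) = 20.3

20.3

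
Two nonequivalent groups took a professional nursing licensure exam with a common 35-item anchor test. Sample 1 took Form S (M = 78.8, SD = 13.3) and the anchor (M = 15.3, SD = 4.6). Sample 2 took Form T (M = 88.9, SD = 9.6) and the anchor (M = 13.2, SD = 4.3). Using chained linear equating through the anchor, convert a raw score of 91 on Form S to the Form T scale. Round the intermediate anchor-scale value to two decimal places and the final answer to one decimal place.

103.0

Form S → anchor (Sample 1): v = (4.6/13.3)(91 − 78.8) + 15.3 = 19.52
anchor → Form T (Sample 2): y = (9.6/4.3)(19.52 − 13.2) + 88.9 = 103.0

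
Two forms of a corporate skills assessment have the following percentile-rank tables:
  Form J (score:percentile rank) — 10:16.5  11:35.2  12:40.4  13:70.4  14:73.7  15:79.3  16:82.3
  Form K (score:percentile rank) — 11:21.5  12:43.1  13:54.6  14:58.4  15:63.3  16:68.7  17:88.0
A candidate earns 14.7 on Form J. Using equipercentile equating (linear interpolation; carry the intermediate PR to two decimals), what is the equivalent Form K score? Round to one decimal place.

PR of 14.7 on Form J: 73.7 + (14.7 − 14)/(15 − 14) × (79.3 − 73.7) = 77.62
On Form K, PR 77.62 falls between score 16 (PR 68.7) and 17 (PR 88.0).
Interpolate: 16 + (77.62 − 68.7)/(88.0 − 68.7) × (17 − 16) = 16.5

16.5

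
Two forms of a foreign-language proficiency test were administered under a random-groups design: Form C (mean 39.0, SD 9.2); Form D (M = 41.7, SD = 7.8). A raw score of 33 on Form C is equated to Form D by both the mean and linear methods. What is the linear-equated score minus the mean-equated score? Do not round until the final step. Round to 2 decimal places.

0.91

Mean-equated: 33 + (41.7 − 39.0) = 35.70
Linear-equated: (7.8/9.2)(33 − 39.0) + 41.7 = 36.613
Difference = 36.613 − 35.70 = 0.91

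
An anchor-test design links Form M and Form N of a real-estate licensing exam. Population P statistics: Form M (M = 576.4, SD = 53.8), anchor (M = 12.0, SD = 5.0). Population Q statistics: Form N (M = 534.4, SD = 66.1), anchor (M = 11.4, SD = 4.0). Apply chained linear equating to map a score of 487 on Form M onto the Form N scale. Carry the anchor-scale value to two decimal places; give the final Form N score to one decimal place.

407.0

Form M → anchor (Population P): v = (5.0/53.8)(487 − 576.4) + 12.0 = 3.69
anchor → Form N (Population Q): y = (66.1/4.0)(3.69 − 11.4) + 534.4 = 407.0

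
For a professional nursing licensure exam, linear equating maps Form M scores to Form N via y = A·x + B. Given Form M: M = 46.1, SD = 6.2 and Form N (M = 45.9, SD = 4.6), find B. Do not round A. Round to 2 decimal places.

A = SD_Y / SD_X = 4.6 / 6.2 = 0.741935
B = M_Y − A·M_X = 45.9 − 0.741935 × 46.1 = 11.70

11.70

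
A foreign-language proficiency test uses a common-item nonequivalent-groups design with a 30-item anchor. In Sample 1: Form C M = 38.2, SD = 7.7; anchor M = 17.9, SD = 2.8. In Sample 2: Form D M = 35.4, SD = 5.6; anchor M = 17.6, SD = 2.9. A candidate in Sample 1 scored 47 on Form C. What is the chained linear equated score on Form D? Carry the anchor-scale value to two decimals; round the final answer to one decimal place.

Form C → anchor (Sample 1): v = (2.8/7.7)(47 − 38.2) + 17.9 = 21.10
anchor → Form D (Sample 2): y = (5.6/2.9)(21.10 − 17.6) + 35.4 = 42.2

42.2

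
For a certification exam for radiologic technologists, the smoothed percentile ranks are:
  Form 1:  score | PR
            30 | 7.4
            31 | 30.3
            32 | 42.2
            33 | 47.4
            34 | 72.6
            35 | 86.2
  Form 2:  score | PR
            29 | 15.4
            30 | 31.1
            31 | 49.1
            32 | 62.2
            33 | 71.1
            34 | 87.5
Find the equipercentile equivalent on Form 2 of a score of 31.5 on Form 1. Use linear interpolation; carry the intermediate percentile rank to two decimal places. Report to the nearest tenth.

PR of 31.5 on Form 1: 30.3 + (31.5 − 31)/(32 − 31) × (42.2 − 30.3) = 36.25
On Form 2, PR 36.25 falls between score 30 (PR 31.1) and 31 (PR 49.1).
Interpolate: 30 + (36.25 − 31.1)/(49.1 − 31.1) × (31 − 30) = 30.3

30.3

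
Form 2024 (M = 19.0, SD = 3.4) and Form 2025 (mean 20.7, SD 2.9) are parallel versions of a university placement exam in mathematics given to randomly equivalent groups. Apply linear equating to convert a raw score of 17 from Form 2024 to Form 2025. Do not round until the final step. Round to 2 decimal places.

18.99

Linear equating: y = (SD_Y/SD_X)(x − M_X) + M_Y
y = (2.9/3.4)(17 − 19.0) + 20.7
y = 0.852941 × -2.0 + 20.7 = -1.7059 + 20.7 = 18.99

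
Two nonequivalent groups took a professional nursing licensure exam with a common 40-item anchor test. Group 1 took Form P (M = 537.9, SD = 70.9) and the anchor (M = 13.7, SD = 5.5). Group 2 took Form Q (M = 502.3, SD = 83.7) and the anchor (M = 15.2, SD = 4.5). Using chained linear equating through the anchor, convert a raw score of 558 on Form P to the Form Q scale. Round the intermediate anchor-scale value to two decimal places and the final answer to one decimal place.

503.4

Form P → anchor (Group 1): v = (5.5/70.9)(558 − 537.9) + 13.7 = 15.26
anchor → Form Q (Group 2): y = (83.7/4.5)(15.26 − 15.2) + 502.3 = 503.4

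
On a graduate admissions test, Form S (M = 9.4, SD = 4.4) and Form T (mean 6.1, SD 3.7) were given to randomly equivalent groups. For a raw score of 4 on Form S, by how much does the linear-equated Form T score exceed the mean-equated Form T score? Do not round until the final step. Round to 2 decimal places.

0.86

Mean-equated: 4 + (6.1 − 9.4) = 0.70
Linear-equated: (3.7/4.4)(4 − 9.4) + 6.1 = 1.559
Difference = 1.559 − 0.70 = 0.86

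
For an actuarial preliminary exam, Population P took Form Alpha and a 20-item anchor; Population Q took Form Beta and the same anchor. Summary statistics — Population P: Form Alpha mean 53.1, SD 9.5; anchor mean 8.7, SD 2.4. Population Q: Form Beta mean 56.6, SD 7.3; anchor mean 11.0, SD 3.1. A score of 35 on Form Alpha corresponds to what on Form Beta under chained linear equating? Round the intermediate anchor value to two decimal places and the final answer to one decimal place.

Form Alpha → anchor (Population P): v = (2.4/9.5)(35 − 53.1) + 8.7 = 4.13
anchor → Form Beta (Population Q): y = (7.3/3.1)(4.13 − 11.0) + 56.6 = 40.4

40.4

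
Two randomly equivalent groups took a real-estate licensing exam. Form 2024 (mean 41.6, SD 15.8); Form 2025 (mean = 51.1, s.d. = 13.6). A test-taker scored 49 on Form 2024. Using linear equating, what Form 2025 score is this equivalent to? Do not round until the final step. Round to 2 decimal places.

57.47

Linear equating: y = (SD_Y/SD_X)(x − M_X) + M_Y
y = (13.6/15.8)(49 − 41.6) + 51.1
y = 0.860759 × 7.4 + 51.1 = 6.3696 + 51.1 = 57.47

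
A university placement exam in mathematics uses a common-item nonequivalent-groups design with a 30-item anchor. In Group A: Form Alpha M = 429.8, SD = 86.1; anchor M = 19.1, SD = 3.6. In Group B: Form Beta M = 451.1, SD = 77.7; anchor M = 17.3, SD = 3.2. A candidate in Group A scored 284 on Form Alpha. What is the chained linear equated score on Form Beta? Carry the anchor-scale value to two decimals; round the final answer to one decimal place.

Form Alpha → anchor (Group A): v = (3.6/86.1)(284 − 429.8) + 19.1 = 13.00
anchor → Form Beta (Group B): y = (77.7/3.2)(13.00 − 17.3) + 451.1 = 346.7

346.7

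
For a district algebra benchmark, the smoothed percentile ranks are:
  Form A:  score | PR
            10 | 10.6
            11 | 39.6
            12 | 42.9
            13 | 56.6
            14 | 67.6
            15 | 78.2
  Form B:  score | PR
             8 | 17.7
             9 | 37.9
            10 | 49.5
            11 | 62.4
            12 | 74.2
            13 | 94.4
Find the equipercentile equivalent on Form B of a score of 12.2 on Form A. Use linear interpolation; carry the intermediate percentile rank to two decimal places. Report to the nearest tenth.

PR of 12.2 on Form A: 42.9 + (12.2 − 12)/(13 − 12) × (56.6 − 42.9) = 45.64
On Form B, PR 45.64 falls between score 9 (PR 37.9) and 10 (PR 49.5).
Interpolate: 9 + (45.64 − 37.9)/(49.5 − 37.9) × (10 − 9) = 9.7

9.7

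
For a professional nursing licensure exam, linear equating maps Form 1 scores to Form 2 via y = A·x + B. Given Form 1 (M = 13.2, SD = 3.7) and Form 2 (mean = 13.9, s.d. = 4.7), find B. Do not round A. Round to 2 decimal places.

A = SD_Y / SD_X = 4.7 / 3.7 = 1.270270
B = M_Y − A·M_X = 13.9 − 1.270270 × 13.2 = -2.87

-2.87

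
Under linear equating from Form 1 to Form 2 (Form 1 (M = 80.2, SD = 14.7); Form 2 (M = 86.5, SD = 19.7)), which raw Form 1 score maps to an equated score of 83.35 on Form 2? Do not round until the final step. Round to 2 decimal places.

Invert y = (SD_Y/SD_X)(x − M_X) + M_Y:
x = (SD_X/SD_Y)(y − M_Y) + M_X = (14.7/19.7)(83.35 − 86.5) + 80.2
x = 0.746193 × -3.150 + 80.2 = 77.85

77.85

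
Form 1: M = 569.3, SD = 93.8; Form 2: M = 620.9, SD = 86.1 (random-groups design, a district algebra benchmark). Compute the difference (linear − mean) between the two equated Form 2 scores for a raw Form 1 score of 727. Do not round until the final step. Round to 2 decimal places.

-12.95

Mean-equated: 727 + (620.9 − 569.3) = 778.60
Linear-equated: (86.1/93.8)(727 − 569.3) + 620.9 = 765.654
Difference = 765.654 − 778.60 = -12.95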